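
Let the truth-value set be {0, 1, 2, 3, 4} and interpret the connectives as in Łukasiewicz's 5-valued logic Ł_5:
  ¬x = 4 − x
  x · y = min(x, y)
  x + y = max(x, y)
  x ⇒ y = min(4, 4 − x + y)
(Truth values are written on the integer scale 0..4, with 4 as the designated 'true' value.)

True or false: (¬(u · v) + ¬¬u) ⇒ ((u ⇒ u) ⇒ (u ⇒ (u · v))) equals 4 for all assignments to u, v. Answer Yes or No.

No

Counterexample: take u = 1, v = 0.
u · v = 1 · 0 = 0
¬(u · v) = ¬0 = 4
¬u = ¬1 = 3
¬¬u = ¬3 = 1
¬(u · v) + ¬¬u = 4 + 1 = 4
u ⇒ u = 1 ⇒ 1 = 4
u · v = 1 · 0 = 0
u ⇒ (u · v) = 1 ⇒ 0 = 3
(u ⇒ u) ⇒ (u ⇒ (u · v)) = 4 ⇒ 3 = 3
(¬(u · v) + ¬¬u) ⇒ ((u ⇒ u) ⇒ (u ⇒ (u · v))) = 4 ⇒ 3 = 3
This gives 3 ≠ 4.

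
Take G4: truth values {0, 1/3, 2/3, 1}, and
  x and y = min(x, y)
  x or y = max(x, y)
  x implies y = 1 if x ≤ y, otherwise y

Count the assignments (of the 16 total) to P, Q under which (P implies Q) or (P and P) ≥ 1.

13

P = 0, Q = 0 ↦ 1  ≥
P = 0, Q = 1/3 ↦ 1  ≥
P = 0, Q = 2/3 ↦ 1  ≥
P = 0, Q = 1 ↦ 1  ≥
P = 1/3, Q = 0 ↦ 1/3  <
P = 1/3, Q = 1/3 ↦ 1  ≥
P = 1/3, Q = 2/3 ↦ 1  ≥
P = 1/3, Q = 1 ↦ 1  ≥
P = 2/3, Q = 0 ↦ 2/3  <
P = 2/3, Q = 1/3 ↦ 2/3  <
P = 2/3, Q = 2/3 ↦ 1  ≥
P = 2/3, Q = 1 ↦ 1  ≥
P = 1, Q = 0 ↦ 1  ≥
P = 1, Q = 1/3 ↦ 1  ≥
P = 1, Q = 2/3 ↦ 1  ≥
P = 1, Q = 1 ↦ 1  ≥
So 13 of the 16 assignments meet the threshold.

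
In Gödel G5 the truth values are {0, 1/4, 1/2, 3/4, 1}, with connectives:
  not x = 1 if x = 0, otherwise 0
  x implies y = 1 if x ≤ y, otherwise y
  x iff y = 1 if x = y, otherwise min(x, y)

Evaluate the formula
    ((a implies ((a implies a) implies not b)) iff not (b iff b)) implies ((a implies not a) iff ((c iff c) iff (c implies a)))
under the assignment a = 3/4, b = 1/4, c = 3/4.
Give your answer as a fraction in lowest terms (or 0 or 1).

a implies a = 3/4 implies 3/4 = 1
not b = not 1/4 = 0
(a implies a) implies not b = 1 implies 0 = 0
a implies ((a implies a) implies not b) = 3/4 implies 0 = 0
b iff b = 1/4 iff 1/4 = 1
not (b iff b) = not 1 = 0
(a implies ((a implies a) implies not b)) iff not (b iff b) = 0 iff 0 = 1
not a = not 3/4 = 0
a implies not a = 3/4 implies 0 = 0
c iff c = 3/4 iff 3/4 = 1
c implies a = 3/4 implies 3/4 = 1
(c iff c) iff (c implies a) = 1 iff 1 = 1
(a implies not a) iff ((c iff c) iff (c implies a)) = 0 iff 1 = 0
((a implies ((a implies a) implies not b)) iff not (b iff b)) implies ((a implies not a) iff ((c iff c) iff (c implies a))) = 1 implies 0 = 0

0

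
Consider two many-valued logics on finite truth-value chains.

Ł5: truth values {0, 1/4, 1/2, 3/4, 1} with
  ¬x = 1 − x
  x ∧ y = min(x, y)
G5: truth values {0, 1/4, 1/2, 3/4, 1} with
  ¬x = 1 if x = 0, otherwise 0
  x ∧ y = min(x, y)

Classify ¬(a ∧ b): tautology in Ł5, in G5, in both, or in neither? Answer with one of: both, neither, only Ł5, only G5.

In Ł5: at a = 1/4, b = 1/4 the value is 3/4 — not a tautology.
In G5: at a = 1/4, b = 1/4 the value is 0 — not a tautology.

neither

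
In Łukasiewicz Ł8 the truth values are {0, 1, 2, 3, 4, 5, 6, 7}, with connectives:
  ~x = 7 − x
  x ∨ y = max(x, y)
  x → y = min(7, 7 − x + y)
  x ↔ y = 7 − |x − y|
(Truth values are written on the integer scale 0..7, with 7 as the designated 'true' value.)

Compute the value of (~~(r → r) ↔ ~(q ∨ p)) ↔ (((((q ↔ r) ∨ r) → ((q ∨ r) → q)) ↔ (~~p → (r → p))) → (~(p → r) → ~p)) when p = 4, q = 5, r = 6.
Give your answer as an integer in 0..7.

2

r → r = 6 → 6 = 7
~(r → r) = ~7 = 0
~~(r → r) = ~0 = 7
q ∨ p = 5 ∨ 4 = 5
~(q ∨ p) = ~5 = 2
~~(r → r) ↔ ~(q ∨ p) = 7 ↔ 2 = 2
q ↔ r = 5 ↔ 6 = 6
(q ↔ r) ∨ r = 6 ∨ 6 = 6
q ∨ r = 5 ∨ 6 = 6
(q ∨ r) → q = 6 → 5 = 6
((q ↔ r) ∨ r) → ((q ∨ r) → q) = 6 → 6 = 7
~p = ~4 = 3
~~p = ~3 = 4
r → p = 6 → 4 = 5
~~p → (r → p) = 4 → 5 = 7
(((q ↔ r) ∨ r) → ((q ∨ r) → q)) ↔ (~~p → (r → p)) = 7 ↔ 7 = 7
p → r = 4 → 6 = 7
~(p → r) = ~7 = 0
~p = ~4 = 3
~(p → r) → ~p = 0 → 3 = 7
((((q ↔ r) ∨ r) → ((q ∨ r) → q)) ↔ (~~p → (r → p))) → (~(p → r) → ~p) = 7 → 7 = 7
(~~(r → r) ↔ ~(q ∨ p)) ↔ (((((q ↔ r) ∨ r) → ((q ∨ r) → q)) ↔ (~~p → (r → p))) → (~(p → r) → ~p)) = 2 ↔ 7 = 2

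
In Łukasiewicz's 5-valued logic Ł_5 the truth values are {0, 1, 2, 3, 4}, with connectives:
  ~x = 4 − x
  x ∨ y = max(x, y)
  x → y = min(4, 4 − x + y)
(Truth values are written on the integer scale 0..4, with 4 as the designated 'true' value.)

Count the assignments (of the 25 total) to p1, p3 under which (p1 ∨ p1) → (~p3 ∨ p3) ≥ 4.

value 4: 21 assignments (counts)
value 3: 3 assignments
value 2: 1 assignment
So 21 of the 25 assignments meet the threshold.

21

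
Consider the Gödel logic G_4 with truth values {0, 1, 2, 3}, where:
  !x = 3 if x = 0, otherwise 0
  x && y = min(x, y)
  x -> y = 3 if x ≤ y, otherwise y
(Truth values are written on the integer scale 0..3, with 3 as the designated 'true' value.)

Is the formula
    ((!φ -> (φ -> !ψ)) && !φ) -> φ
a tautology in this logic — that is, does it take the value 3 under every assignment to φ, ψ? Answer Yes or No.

Counterexample: take φ = 0, ψ = 0.
!φ = !0 = 3
!ψ = !0 = 3
φ -> !ψ = 0 -> 3 = 3
!φ -> (φ -> !ψ) = 3 -> 3 = 3
!φ = !0 = 3
(!φ -> (φ -> !ψ)) && !φ = 3 && 3 = 3
((!φ -> (φ -> !ψ)) && !φ) -> φ = 3 -> 0 = 0
This gives 0 ≠ 3.

No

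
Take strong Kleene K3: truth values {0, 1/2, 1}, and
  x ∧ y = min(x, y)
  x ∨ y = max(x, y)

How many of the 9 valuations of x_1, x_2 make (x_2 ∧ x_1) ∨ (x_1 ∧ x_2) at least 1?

x_1 = 0, x_2 = 0 ↦ 0  <
x_1 = 0, x_2 = 1/2 ↦ 0  <
x_1 = 0, x_2 = 1 ↦ 0  <
x_1 = 1/2, x_2 = 0 ↦ 0  <
x_1 = 1/2, x_2 = 1/2 ↦ 1/2  <
x_1 = 1/2, x_2 = 1 ↦ 1/2  <
x_1 = 1, x_2 = 0 ↦ 0  <
x_1 = 1, x_2 = 1/2 ↦ 1/2  <
x_1 = 1, x_2 = 1 ↦ 1  ≥
So 1 of the 9 assignments meets the threshold.

1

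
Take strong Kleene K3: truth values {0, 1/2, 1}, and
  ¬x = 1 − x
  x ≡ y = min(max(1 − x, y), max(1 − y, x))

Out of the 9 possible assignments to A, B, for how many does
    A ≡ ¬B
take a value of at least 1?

2

A = 0, B = 0 ↦ 0  <
A = 0, B = 1/2 ↦ 1/2  <
A = 0, B = 1 ↦ 1  ≥
A = 1/2, B = 0 ↦ 1/2  <
A = 1/2, B = 1/2 ↦ 1/2  <
A = 1/2, B = 1 ↦ 1/2  <
A = 1, B = 0 ↦ 1  ≥
A = 1, B = 1/2 ↦ 1/2  <
A = 1, B = 1 ↦ 0  <
So 2 of the 9 assignments meet the threshold.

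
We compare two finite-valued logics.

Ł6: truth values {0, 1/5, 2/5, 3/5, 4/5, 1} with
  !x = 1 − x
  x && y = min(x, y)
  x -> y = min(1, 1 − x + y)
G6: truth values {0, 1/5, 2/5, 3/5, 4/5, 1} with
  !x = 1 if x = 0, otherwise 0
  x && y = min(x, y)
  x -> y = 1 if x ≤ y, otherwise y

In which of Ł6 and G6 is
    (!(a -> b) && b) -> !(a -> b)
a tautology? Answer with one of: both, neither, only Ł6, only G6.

both

In Ł6: every assignment gives 1 — tautology.
In G6: every assignment gives 1 — tautology.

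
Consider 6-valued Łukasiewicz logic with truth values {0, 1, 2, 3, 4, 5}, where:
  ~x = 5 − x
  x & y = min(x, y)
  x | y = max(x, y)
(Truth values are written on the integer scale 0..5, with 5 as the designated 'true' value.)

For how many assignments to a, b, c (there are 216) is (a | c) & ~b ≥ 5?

11

value 5: 11 assignments (counts)
value 4: 29 assignments
value 3: 41 assignments
value 2: 47 assignments
value 1: 47 assignments
value 0: 41 assignments
So 11 of the 216 assignments meet the threshold.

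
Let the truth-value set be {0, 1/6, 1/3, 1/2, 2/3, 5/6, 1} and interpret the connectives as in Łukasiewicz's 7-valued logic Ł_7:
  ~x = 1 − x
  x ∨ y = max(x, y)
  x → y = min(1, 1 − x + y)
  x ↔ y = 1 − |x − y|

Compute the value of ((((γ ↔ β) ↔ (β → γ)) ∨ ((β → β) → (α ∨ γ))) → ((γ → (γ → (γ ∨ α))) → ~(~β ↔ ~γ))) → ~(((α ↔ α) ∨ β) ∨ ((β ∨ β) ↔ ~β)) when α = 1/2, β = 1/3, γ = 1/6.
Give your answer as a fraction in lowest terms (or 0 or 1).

γ ↔ β = 1/6 ↔ 1/3 = 5/6
β → γ = 1/3 → 1/6 = 5/6
(γ ↔ β) ↔ (β → γ) = 5/6 ↔ 5/6 = 1
β → β = 1/3 → 1/3 = 1
α ∨ γ = 1/2 ∨ 1/6 = 1/2
(β → β) → (α ∨ γ) = 1 → 1/2 = 1/2
((γ ↔ β) ↔ (β → γ)) ∨ ((β → β) → (α ∨ γ)) = 1 ∨ 1/2 = 1
γ ∨ α = 1/6 ∨ 1/2 = 1/2
γ → (γ ∨ α) = 1/6 → 1/2 = 1
γ → (γ → (γ ∨ α)) = 1/6 → 1 = 1
~β = ~1/3 = 2/3
~γ = ~1/6 = 5/6
~β ↔ ~γ = 2/3 ↔ 5/6 = 5/6
~(~β ↔ ~γ) = ~5/6 = 1/6
(γ → (γ → (γ ∨ α))) → ~(~β ↔ ~γ) = 1 → 1/6 = 1/6
(((γ ↔ β) ↔ (β → γ)) ∨ ((β → β) → (α ∨ γ))) → ((γ → (γ → (γ ∨ α))) → ~(~β ↔ ~γ)) = 1 → 1/6 = 1/6
α ↔ α = 1/2 ↔ 1/2 = 1
(α ↔ α) ∨ β = 1 ∨ 1/3 = 1
β ∨ β = 1/3 ∨ 1/3 = 1/3
~β = ~1/3 = 2/3
(β ∨ β) ↔ ~β = 1/3 ↔ 2/3 = 2/3
((α ↔ α) ∨ β) ∨ ((β ∨ β) ↔ ~β) = 1 ∨ 2/3 = 1
~(((α ↔ α) ∨ β) ∨ ((β ∨ β) ↔ ~β)) = ~1 = 0
((((γ ↔ β) ↔ (β → γ)) ∨ ((β → β) → (α ∨ γ))) → ((γ → (γ → (γ ∨ α))) → ~(~β ↔ ~γ))) → ~(((α ↔ α) ∨ β) ∨ ((β ∨ β) ↔ ~β)) = 1/6 → 0 = 5/6

5/6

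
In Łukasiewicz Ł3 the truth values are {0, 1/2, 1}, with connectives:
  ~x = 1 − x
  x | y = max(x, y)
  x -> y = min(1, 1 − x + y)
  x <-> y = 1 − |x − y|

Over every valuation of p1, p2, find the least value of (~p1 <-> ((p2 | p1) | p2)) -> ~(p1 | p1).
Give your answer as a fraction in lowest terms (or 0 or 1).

Take p1 = 1/2, p2 = 0:
~p1 = ~1/2 = 1/2
p2 | p1 = 0 | 1/2 = 1/2
(p2 | p1) | p2 = 1/2 | 0 = 1/2
~p1 <-> ((p2 | p1) | p2) = 1/2 <-> 1/2 = 1
p1 | p1 = 1/2 | 1/2 = 1/2
~(p1 | p1) = ~1/2 = 1/2
(~p1 <-> ((p2 | p1) | p2)) -> ~(p1 | p1) = 1 -> 1/2 = 1/2
No assignment yields a value below 1/2, so this is the minimum.

1/2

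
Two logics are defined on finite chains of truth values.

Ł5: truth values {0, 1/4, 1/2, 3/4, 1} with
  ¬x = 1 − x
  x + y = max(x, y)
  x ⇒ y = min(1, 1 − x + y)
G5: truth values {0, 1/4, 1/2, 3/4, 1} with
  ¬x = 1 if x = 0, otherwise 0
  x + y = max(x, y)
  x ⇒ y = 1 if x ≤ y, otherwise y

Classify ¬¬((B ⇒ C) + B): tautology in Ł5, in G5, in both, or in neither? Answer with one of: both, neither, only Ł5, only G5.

only G5

In Ł5: at B = 1/4, C = 0 the value is 3/4 — not a tautology.
In G5: every assignment gives 1 — tautology.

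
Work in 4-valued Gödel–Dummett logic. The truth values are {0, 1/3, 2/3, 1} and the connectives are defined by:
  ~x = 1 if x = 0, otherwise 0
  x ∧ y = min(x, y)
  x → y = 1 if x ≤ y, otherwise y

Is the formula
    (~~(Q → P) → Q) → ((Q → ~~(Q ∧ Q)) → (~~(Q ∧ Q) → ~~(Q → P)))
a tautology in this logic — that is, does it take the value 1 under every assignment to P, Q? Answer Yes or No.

Counterexample: take P = 0, Q = 1/3.
Q → P = 1/3 → 0 = 0
~(Q → P) = ~0 = 1
~~(Q → P) = ~1 = 0
~~(Q → P) → Q = 0 → 1/3 = 1
Q ∧ Q = 1/3 ∧ 1/3 = 1/3
~(Q ∧ Q) = ~1/3 = 0
~~(Q ∧ Q) = ~0 = 1
Q → ~~(Q ∧ Q) = 1/3 → 1 = 1
Q ∧ Q = 1/3 ∧ 1/3 = 1/3
~(Q ∧ Q) = ~1/3 = 0
~~(Q ∧ Q) = ~0 = 1
Q → P = 1/3 → 0 = 0
~(Q → P) = ~0 = 1
~~(Q → P) = ~1 = 0
~~(Q ∧ Q) → ~~(Q → P) = 1 → 0 = 0
(Q → ~~(Q ∧ Q)) → (~~(Q ∧ Q) → ~~(Q → P)) = 1 → 0 = 0
(~~(Q → P) → Q) → ((Q → ~~(Q ∧ Q)) → (~~(Q ∧ Q) → ~~(Q → P))) = 1 → 0 = 0
This gives 0 ≠ 1.

No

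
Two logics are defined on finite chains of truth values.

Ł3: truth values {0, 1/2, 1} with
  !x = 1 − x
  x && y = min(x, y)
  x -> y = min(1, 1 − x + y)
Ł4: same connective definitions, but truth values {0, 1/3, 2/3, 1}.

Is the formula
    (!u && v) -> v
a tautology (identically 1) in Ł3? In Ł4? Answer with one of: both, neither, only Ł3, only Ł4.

both

In Ł3: every assignment gives 1 — tautology.
In Ł4: every assignment gives 1 — tautology.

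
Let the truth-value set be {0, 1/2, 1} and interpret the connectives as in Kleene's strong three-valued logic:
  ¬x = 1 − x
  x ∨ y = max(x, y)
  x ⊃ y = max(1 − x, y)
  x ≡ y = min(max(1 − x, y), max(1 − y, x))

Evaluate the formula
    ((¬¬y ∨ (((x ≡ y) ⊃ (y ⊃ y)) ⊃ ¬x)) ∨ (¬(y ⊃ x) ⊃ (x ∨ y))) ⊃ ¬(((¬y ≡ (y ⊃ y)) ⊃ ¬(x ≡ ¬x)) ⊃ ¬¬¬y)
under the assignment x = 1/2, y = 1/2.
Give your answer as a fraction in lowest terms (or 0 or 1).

1/2

¬y = ¬1/2 = 1/2
¬¬y = ¬1/2 = 1/2
x ≡ y = 1/2 ≡ 1/2 = 1/2
y ⊃ y = 1/2 ⊃ 1/2 = 1/2
(x ≡ y) ⊃ (y ⊃ y) = 1/2 ⊃ 1/2 = 1/2
¬x = ¬1/2 = 1/2
((x ≡ y) ⊃ (y ⊃ y)) ⊃ ¬x = 1/2 ⊃ 1/2 = 1/2
¬¬y ∨ (((x ≡ y) ⊃ (y ⊃ y)) ⊃ ¬x) = 1/2 ∨ 1/2 = 1/2
y ⊃ x = 1/2 ⊃ 1/2 = 1/2
¬(y ⊃ x) = ¬1/2 = 1/2
x ∨ y = 1/2 ∨ 1/2 = 1/2
¬(y ⊃ x) ⊃ (x ∨ y) = 1/2 ⊃ 1/2 = 1/2
(¬¬y ∨ (((x ≡ y) ⊃ (y ⊃ y)) ⊃ ¬x)) ∨ (¬(y ⊃ x) ⊃ (x ∨ y)) = 1/2 ∨ 1/2 = 1/2
¬y = ¬1/2 = 1/2
y ⊃ y = 1/2 ⊃ 1/2 = 1/2
¬y ≡ (y ⊃ y) = 1/2 ≡ 1/2 = 1/2
¬x = ¬1/2 = 1/2
x ≡ ¬x = 1/2 ≡ 1/2 = 1/2
¬(x ≡ ¬x) = ¬1/2 = 1/2
(¬y ≡ (y ⊃ y)) ⊃ ¬(x ≡ ¬x) = 1/2 ⊃ 1/2 = 1/2
¬y = ¬1/2 = 1/2
¬¬y = ¬1/2 = 1/2
¬¬¬y = ¬1/2 = 1/2
((¬y ≡ (y ⊃ y)) ⊃ ¬(x ≡ ¬x)) ⊃ ¬¬¬y = 1/2 ⊃ 1/2 = 1/2
¬(((¬y ≡ (y ⊃ y)) ⊃ ¬(x ≡ ¬x)) ⊃ ¬¬¬y) = ¬1/2 = 1/2
((¬¬y ∨ (((x ≡ y) ⊃ (y ⊃ y)) ⊃ ¬x)) ∨ (¬(y ⊃ x) ⊃ (x ∨ y))) ⊃ ¬(((¬y ≡ (y ⊃ y)) ⊃ ¬(x ≡ ¬x)) ⊃ ¬¬¬y) = 1/2 ⊃ 1/2 = 1/2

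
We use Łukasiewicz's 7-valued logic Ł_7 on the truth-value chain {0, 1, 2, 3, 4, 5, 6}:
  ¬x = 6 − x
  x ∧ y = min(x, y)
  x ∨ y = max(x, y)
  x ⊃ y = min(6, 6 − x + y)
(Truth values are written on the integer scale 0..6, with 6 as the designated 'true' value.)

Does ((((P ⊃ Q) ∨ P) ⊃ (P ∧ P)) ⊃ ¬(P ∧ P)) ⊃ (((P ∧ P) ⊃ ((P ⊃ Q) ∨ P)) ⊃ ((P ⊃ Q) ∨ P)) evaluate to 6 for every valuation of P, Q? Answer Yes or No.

Counterexample: take P = 1, Q = 0.
P ⊃ Q = 1 ⊃ 0 = 5
(P ⊃ Q) ∨ P = 5 ∨ 1 = 5
P ∧ P = 1 ∧ 1 = 1
((P ⊃ Q) ∨ P) ⊃ (P ∧ P) = 5 ⊃ 1 = 2
¬(P ∧ P) = ¬1 = 5
(((P ⊃ Q) ∨ P) ⊃ (P ∧ P)) ⊃ ¬(P ∧ P) = 2 ⊃ 5 = 6
P ∧ P = 1 ∧ 1 = 1
P ⊃ Q = 1 ⊃ 0 = 5
(P ⊃ Q) ∨ P = 5 ∨ 1 = 5
(P ∧ P) ⊃ ((P ⊃ Q) ∨ P) = 1 ⊃ 5 = 6
P ⊃ Q = 1 ⊃ 0 = 5
(P ⊃ Q) ∨ P = 5 ∨ 1 = 5
((P ∧ P) ⊃ ((P ⊃ Q) ∨ P)) ⊃ ((P ⊃ Q) ∨ P) = 6 ⊃ 5 = 5
((((P ⊃ Q) ∨ P) ⊃ (P ∧ P)) ⊃ ¬(P ∧ P)) ⊃ (((P ∧ P) ⊃ ((P ⊃ Q) ∨ P)) ⊃ ((P ⊃ Q) ∨ P)) = 6 ⊃ 5 = 5
This gives 5 ≠ 6.

No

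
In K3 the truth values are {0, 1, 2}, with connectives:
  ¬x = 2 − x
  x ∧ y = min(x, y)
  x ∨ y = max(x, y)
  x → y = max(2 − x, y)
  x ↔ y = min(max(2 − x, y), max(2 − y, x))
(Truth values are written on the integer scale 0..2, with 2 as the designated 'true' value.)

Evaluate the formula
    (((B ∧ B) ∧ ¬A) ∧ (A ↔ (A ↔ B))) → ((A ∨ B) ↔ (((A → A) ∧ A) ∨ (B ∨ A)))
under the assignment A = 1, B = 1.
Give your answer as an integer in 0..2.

1

B ∧ B = 1 ∧ 1 = 1
¬A = ¬1 = 1
(B ∧ B) ∧ ¬A = 1 ∧ 1 = 1
A ↔ B = 1 ↔ 1 = 1
A ↔ (A ↔ B) = 1 ↔ 1 = 1
((B ∧ B) ∧ ¬A) ∧ (A ↔ (A ↔ B)) = 1 ∧ 1 = 1
A ∨ B = 1 ∨ 1 = 1
A → A = 1 → 1 = 1
(A → A) ∧ A = 1 ∧ 1 = 1
B ∨ A = 1 ∨ 1 = 1
((A → A) ∧ A) ∨ (B ∨ A) = 1 ∨ 1 = 1
(A ∨ B) ↔ (((A → A) ∧ A) ∨ (B ∨ A)) = 1 ↔ 1 = 1
(((B ∧ B) ∧ ¬A) ∧ (A ↔ (A ↔ B))) → ((A ∨ B) ↔ (((A → A) ∧ A) ∨ (B ∨ A))) = 1 → 1 = 1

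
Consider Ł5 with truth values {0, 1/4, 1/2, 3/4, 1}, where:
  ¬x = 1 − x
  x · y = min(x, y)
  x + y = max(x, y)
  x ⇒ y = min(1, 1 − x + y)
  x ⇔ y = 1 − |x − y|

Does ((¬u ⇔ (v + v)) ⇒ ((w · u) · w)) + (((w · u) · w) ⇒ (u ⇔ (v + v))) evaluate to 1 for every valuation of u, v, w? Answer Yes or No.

No

Counterexample: take u = 3/4, v = 0, w = 1/2.
¬u = ¬3/4 = 1/4
v + v = 0 + 0 = 0
¬u ⇔ (v + v) = 1/4 ⇔ 0 = 3/4
w · u = 1/2 · 3/4 = 1/2
(w · u) · w = 1/2 · 1/2 = 1/2
(¬u ⇔ (v + v)) ⇒ ((w · u) · w) = 3/4 ⇒ 1/2 = 3/4
w · u = 1/2 · 3/4 = 1/2
(w · u) · w = 1/2 · 1/2 = 1/2
v + v = 0 + 0 = 0
u ⇔ (v + v) = 3/4 ⇔ 0 = 1/4
((w · u) · w) ⇒ (u ⇔ (v + v)) = 1/2 ⇒ 1/4 = 3/4
((¬u ⇔ (v + v)) ⇒ ((w · u) · w)) + (((w · u) · w) ⇒ (u ⇔ (v + v))) = 3/4 + 3/4 = 3/4
This gives 3/4 ≠ 1.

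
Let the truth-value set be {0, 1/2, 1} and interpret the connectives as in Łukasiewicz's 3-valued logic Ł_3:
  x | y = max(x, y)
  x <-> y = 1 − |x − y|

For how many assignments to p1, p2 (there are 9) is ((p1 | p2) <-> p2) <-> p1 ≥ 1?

2

p1 = 0, p2 = 0 ↦ 0  <
p1 = 0, p2 = 1/2 ↦ 0  <
p1 = 0, p2 = 1 ↦ 0  <
p1 = 1/2, p2 = 0 ↦ 1  ≥
p1 = 1/2, p2 = 1/2 ↦ 1/2  <
p1 = 1/2, p2 = 1 ↦ 1/2  <
p1 = 1, p2 = 0 ↦ 0  <
p1 = 1, p2 = 1/2 ↦ 1/2  <
p1 = 1, p2 = 1 ↦ 1  ≥
So 2 of the 9 assignments meet the threshold.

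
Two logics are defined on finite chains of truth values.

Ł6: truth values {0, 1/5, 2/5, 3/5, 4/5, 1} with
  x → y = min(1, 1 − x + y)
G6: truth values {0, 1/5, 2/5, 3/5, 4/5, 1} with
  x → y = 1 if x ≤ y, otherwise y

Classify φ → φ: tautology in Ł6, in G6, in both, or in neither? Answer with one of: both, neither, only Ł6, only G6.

In Ł6: every assignment gives 1 — tautology.
In G6: every assignment gives 1 — tautology.

both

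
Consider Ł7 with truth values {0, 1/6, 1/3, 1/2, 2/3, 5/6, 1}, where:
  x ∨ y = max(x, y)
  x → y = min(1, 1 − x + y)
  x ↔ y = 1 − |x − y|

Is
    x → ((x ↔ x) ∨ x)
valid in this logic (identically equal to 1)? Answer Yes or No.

x = 0 ↦ 1
x = 1/6 ↦ 1
x = 1/3 ↦ 1
x = 1/2 ↦ 1
x = 2/3 ↦ 1
x = 5/6 ↦ 1
x = 1 ↦ 1
Every assignment gives a value ≥ 1.

Yes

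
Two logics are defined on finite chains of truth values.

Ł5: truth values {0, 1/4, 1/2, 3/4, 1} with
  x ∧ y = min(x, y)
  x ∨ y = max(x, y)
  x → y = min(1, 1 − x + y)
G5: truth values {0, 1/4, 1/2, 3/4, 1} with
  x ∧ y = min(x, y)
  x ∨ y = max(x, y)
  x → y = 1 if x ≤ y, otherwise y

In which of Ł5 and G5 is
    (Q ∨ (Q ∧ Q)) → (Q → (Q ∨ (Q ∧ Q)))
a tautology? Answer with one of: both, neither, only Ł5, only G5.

In Ł5: every assignment gives 1 — tautology.
In G5: every assignment gives 1 — tautology.

both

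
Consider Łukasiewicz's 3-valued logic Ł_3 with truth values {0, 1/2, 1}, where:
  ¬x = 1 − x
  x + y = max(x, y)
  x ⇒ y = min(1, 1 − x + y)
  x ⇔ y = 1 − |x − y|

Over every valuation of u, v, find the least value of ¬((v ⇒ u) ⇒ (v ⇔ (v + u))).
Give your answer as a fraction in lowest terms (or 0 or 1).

Take u = 0, v = 0:
v ⇒ u = 0 ⇒ 0 = 1
v + u = 0 + 0 = 0
v ⇔ (v + u) = 0 ⇔ 0 = 1
(v ⇒ u) ⇒ (v ⇔ (v + u)) = 1 ⇒ 1 = 1
¬((v ⇒ u) ⇒ (v ⇔ (v + u))) = ¬1 = 0
No assignment yields a value below 0, so this is the minimum.

0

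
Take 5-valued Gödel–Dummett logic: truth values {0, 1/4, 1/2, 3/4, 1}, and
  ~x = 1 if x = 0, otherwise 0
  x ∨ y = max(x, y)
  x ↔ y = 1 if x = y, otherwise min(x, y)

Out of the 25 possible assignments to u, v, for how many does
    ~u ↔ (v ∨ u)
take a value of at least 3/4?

value 1: 1 assignment (counts)
value 3/4: 1 assignment (counts)
value 1/2: 1 assignment
value 1/4: 1 assignment
value 0: 21 assignments
So 2 of the 25 assignments meet the threshold.

2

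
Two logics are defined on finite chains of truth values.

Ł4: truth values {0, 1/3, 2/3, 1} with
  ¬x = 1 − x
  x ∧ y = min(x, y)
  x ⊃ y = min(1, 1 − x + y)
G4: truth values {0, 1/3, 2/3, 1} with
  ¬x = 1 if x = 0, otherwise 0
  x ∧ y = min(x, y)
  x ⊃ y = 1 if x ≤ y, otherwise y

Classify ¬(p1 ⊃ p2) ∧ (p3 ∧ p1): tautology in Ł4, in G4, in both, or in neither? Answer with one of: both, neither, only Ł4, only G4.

neither

In Ł4: at p1 = 0, p2 = 0, p3 = 0 the value is 0 — not a tautology.
In G4: at p1 = 0, p2 = 0, p3 = 0 the value is 0 — not a tautology.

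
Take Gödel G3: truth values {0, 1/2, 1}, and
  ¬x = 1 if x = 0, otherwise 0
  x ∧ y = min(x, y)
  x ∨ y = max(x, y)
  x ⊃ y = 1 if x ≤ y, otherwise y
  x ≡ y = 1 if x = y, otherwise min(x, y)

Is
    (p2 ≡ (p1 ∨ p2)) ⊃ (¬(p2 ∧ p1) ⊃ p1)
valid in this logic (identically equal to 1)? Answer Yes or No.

Counterexample: take p1 = 0, p2 = 0.
p1 ∨ p2 = 0 ∨ 0 = 0
p2 ≡ (p1 ∨ p2) = 0 ≡ 0 = 1
p2 ∧ p1 = 0 ∧ 0 = 0
¬(p2 ∧ p1) = ¬0 = 1
¬(p2 ∧ p1) ⊃ p1 = 1 ⊃ 0 = 0
(p2 ≡ (p1 ∨ p2)) ⊃ (¬(p2 ∧ p1) ⊃ p1) = 1 ⊃ 0 = 0
This gives 0 ≠ 1.

No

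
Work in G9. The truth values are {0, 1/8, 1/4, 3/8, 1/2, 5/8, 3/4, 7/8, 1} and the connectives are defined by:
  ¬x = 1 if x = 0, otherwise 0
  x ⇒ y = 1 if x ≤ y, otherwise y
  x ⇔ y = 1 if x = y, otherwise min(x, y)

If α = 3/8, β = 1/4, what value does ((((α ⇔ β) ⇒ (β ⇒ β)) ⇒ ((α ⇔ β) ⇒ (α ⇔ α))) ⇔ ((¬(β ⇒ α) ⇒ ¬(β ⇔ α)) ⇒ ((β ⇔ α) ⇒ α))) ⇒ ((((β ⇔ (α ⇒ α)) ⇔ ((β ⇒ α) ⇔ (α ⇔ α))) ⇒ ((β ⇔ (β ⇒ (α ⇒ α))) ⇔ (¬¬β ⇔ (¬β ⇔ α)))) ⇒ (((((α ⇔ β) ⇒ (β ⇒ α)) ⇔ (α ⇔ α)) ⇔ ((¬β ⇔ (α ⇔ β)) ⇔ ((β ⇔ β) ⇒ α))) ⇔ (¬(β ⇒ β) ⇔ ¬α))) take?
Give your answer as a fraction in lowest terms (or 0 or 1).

α ⇔ β = 3/8 ⇔ 1/4 = 1/4
β ⇒ β = 1/4 ⇒ 1/4 = 1
(α ⇔ β) ⇒ (β ⇒ β) = 1/4 ⇒ 1 = 1
α ⇔ β = 3/8 ⇔ 1/4 = 1/4
α ⇔ α = 3/8 ⇔ 3/8 = 1
(α ⇔ β) ⇒ (α ⇔ α) = 1/4 ⇒ 1 = 1
((α ⇔ β) ⇒ (β ⇒ β)) ⇒ ((α ⇔ β) ⇒ (α ⇔ α)) = 1 ⇒ 1 = 1
β ⇒ α = 1/4 ⇒ 3/8 = 1
¬(β ⇒ α) = ¬1 = 0
β ⇔ α = 1/4 ⇔ 3/8 = 1/4
¬(β ⇔ α) = ¬1/4 = 0
¬(β ⇒ α) ⇒ ¬(β ⇔ α) = 0 ⇒ 0 = 1
β ⇔ α = 1/4 ⇔ 3/8 = 1/4
(β ⇔ α) ⇒ α = 1/4 ⇒ 3/8 = 1
(¬(β ⇒ α) ⇒ ¬(β ⇔ α)) ⇒ ((β ⇔ α) ⇒ α) = 1 ⇒ 1 = 1
(((α ⇔ β) ⇒ (β ⇒ β)) ⇒ ((α ⇔ β) ⇒ (α ⇔ α))) ⇔ ((¬(β ⇒ α) ⇒ ¬(β ⇔ α)) ⇒ ((β ⇔ α) ⇒ α)) = 1 ⇔ 1 = 1
α ⇒ α = 3/8 ⇒ 3/8 = 1
β ⇔ (α ⇒ α) = 1/4 ⇔ 1 = 1/4
β ⇒ α = 1/4 ⇒ 3/8 = 1
α ⇔ α = 3/8 ⇔ 3/8 = 1
(β ⇒ α) ⇔ (α ⇔ α) = 1 ⇔ 1 = 1
(β ⇔ (α ⇒ α)) ⇔ ((β ⇒ α) ⇔ (α ⇔ α)) = 1/4 ⇔ 1 = 1/4
α ⇒ α = 3/8 ⇒ 3/8 = 1
β ⇒ (α ⇒ α) = 1/4 ⇒ 1 = 1
β ⇔ (β ⇒ (α ⇒ α)) = 1/4 ⇔ 1 = 1/4
¬β = ¬1/4 = 0
¬¬β = ¬0 = 1
¬β = ¬1/4 = 0
¬β ⇔ α = 0 ⇔ 3/8 = 0
¬¬β ⇔ (¬β ⇔ α) = 1 ⇔ 0 = 0
(β ⇔ (β ⇒ (α ⇒ α))) ⇔ (¬¬β ⇔ (¬β ⇔ α)) = 1/4 ⇔ 0 = 0
((β ⇔ (α ⇒ α)) ⇔ ((β ⇒ α) ⇔ (α ⇔ α))) ⇒ ((β ⇔ (β ⇒ (α ⇒ α))) ⇔ (¬¬β ⇔ (¬β ⇔ α))) = 1/4 ⇒ 0 = 0
α ⇔ β = 3/8 ⇔ 1/4 = 1/4
β ⇒ α = 1/4 ⇒ 3/8 = 1
(α ⇔ β) ⇒ (β ⇒ α) = 1/4 ⇒ 1 = 1
α ⇔ α = 3/8 ⇔ 3/8 = 1
((α ⇔ β) ⇒ (β ⇒ α)) ⇔ (α ⇔ α) = 1 ⇔ 1 = 1
¬β = ¬1/4 = 0
α ⇔ β = 3/8 ⇔ 1/4 = 1/4
¬β ⇔ (α ⇔ β) = 0 ⇔ 1/4 = 0
β ⇔ β = 1/4 ⇔ 1/4 = 1
(β ⇔ β) ⇒ α = 1 ⇒ 3/8 = 3/8
(¬β ⇔ (α ⇔ β)) ⇔ ((β ⇔ β) ⇒ α) = 0 ⇔ 3/8 = 0
(((α ⇔ β) ⇒ (β ⇒ α)) ⇔ (α ⇔ α)) ⇔ ((¬β ⇔ (α ⇔ β)) ⇔ ((β ⇔ β) ⇒ α)) = 1 ⇔ 0 = 0
β ⇒ β = 1/4 ⇒ 1/4 = 1
¬(β ⇒ β) = ¬1 = 0
¬α = ¬3/8 = 0
¬(β ⇒ β) ⇔ ¬α = 0 ⇔ 0 = 1
((((α ⇔ β) ⇒ (β ⇒ α)) ⇔ (α ⇔ α)) ⇔ ((¬β ⇔ (α ⇔ β)) ⇔ ((β ⇔ β) ⇒ α))) ⇔ (¬(β ⇒ β) ⇔ ¬α) = 0 ⇔ 1 = 0
(((β ⇔ (α ⇒ α)) ⇔ ((β ⇒ α) ⇔ (α ⇔ α))) ⇒ ((β ⇔ (β ⇒ (α ⇒ α))) ⇔ (¬¬β ⇔ (¬β ⇔ α)))) ⇒ (((((α ⇔ β) ⇒ (β ⇒ α)) ⇔ (α ⇔ α)) ⇔ ((¬β ⇔ (α ⇔ β)) ⇔ ((β ⇔ β) ⇒ α))) ⇔ (¬(β ⇒ β) ⇔ ¬α)) = 0 ⇒ 0 = 1
((((α ⇔ β) ⇒ (β ⇒ β)) ⇒ ((α ⇔ β) ⇒ (α ⇔ α))) ⇔ ((¬(β ⇒ α) ⇒ ¬(β ⇔ α)) ⇒ ((β ⇔ α) ⇒ α))) ⇒ ((((β ⇔ (α ⇒ α)) ⇔ ((β ⇒ α) ⇔ (α ⇔ α))) ⇒ ((β ⇔ (β ⇒ (α ⇒ α))) ⇔ (¬¬β ⇔ (¬β ⇔ α)))) ⇒ (((((α ⇔ β) ⇒ (β ⇒ α)) ⇔ (α ⇔ α)) ⇔ ((¬β ⇔ (α ⇔ β)) ⇔ ((β ⇔ β) ⇒ α))) ⇔ (¬(β ⇒ β) ⇔ ¬α))) = 1 ⇒ 1 = 1

1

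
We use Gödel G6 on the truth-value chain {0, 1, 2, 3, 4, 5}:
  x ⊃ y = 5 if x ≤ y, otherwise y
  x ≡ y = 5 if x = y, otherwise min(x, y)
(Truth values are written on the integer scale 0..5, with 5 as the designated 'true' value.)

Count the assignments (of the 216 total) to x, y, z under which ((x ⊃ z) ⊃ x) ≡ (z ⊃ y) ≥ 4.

value 5: 86 assignments (counts)
value 4: 4 assignments (counts)
value 3: 11 assignments
value 2: 22 assignments
value 1: 37 assignments
value 0: 56 assignments
So 90 of the 216 assignments meet the threshold.

90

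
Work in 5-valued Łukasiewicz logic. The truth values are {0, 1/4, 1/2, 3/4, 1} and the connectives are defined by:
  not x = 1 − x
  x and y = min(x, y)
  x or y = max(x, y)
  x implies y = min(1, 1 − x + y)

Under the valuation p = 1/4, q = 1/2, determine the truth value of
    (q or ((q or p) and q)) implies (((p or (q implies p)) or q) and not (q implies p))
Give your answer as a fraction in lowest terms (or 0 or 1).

q or p = 1/2 or 1/4 = 1/2
(q or p) and q = 1/2 and 1/2 = 1/2
q or ((q or p) and q) = 1/2 or 1/2 = 1/2
q implies p = 1/2 implies 1/4 = 3/4
p or (q implies p) = 1/4 or 3/4 = 3/4
(p or (q implies p)) or q = 3/4 or 1/2 = 3/4
q implies p = 1/2 implies 1/4 = 3/4
not (q implies p) = not 3/4 = 1/4
((p or (q implies p)) or q) and not (q implies p) = 3/4 and 1/4 = 1/4
(q or ((q or p) and q)) implies (((p or (q implies p)) or q) and not (q implies p)) = 1/2 implies 1/4 = 3/4

3/4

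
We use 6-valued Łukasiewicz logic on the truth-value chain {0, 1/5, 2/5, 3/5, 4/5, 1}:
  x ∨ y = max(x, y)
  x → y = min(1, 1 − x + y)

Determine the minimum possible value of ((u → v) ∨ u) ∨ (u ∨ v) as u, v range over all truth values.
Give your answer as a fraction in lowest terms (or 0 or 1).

Take u = 2/5, v = 0:
u → v = 2/5 → 0 = 3/5
(u → v) ∨ u = 3/5 ∨ 2/5 = 3/5
u ∨ v = 2/5 ∨ 0 = 2/5
((u → v) ∨ u) ∨ (u ∨ v) = 3/5 ∨ 2/5 = 3/5
No assignment yields a value below 3/5, so this is the minimum.

3/5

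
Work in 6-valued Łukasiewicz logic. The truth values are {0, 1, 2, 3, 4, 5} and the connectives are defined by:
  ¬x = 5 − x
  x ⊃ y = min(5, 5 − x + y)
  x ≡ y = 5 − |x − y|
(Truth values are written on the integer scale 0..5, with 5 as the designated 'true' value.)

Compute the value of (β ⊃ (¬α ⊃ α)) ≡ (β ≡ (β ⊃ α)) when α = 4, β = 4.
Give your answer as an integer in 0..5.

¬α = ¬4 = 1
¬α ⊃ α = 1 ⊃ 4 = 5
β ⊃ (¬α ⊃ α) = 4 ⊃ 5 = 5
β ⊃ α = 4 ⊃ 4 = 5
β ≡ (β ⊃ α) = 4 ≡ 5 = 4
(β ⊃ (¬α ⊃ α)) ≡ (β ≡ (β ⊃ α)) = 5 ≡ 4 = 4

4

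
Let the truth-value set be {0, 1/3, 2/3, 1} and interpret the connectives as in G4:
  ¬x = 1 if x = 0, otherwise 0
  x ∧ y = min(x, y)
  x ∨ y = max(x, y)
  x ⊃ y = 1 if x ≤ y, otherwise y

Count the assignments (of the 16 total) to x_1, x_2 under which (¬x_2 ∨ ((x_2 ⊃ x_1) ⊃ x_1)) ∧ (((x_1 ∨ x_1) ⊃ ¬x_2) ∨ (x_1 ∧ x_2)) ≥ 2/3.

x_1 = 0, x_2 = 0 ↦ 1  ≥
x_1 = 0, x_2 = 1/3 ↦ 1  ≥
x_1 = 0, x_2 = 2/3 ↦ 1  ≥
x_1 = 0, x_2 = 1 ↦ 1  ≥
x_1 = 1/3, x_2 = 0 ↦ 1  ≥
x_1 = 1/3, x_2 = 1/3 ↦ 1/3  <
x_1 = 1/3, x_2 = 2/3 ↦ 1/3  <
x_1 = 1/3, x_2 = 1 ↦ 1/3  <
x_1 = 2/3, x_2 = 0 ↦ 1  ≥
x_1 = 2/3, x_2 = 1/3 ↦ 1/3  <
x_1 = 2/3, x_2 = 2/3 ↦ 2/3  ≥
x_1 = 2/3, x_2 = 1 ↦ 2/3  ≥
x_1 = 1, x_2 = 0 ↦ 1  ≥
x_1 = 1, x_2 = 1/3 ↦ 1/3  <
x_1 = 1, x_2 = 2/3 ↦ 2/3  ≥
x_1 = 1, x_2 = 1 ↦ 1  ≥
So 11 of the 16 assignments meet the threshold.

11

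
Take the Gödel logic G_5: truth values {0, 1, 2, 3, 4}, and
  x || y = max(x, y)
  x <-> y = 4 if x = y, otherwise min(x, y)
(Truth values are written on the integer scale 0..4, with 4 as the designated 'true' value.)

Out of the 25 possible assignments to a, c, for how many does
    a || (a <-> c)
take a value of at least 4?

value 4: 9 assignments (counts)
value 3: 4 assignments
value 2: 4 assignments
value 1: 4 assignments
value 0: 4 assignments
So 9 of the 25 assignments meet the threshold.

9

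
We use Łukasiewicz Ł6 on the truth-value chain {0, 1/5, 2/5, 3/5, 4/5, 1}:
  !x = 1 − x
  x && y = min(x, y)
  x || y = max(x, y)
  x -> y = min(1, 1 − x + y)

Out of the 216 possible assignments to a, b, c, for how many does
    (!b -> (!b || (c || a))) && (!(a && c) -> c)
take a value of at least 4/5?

126

value 1: 90 assignments (counts)
value 4/5: 36 assignments (counts)
value 3/5: 12 assignments
value 2/5: 36 assignments
value 1/5: 6 assignments
value 0: 36 assignments
So 126 of the 216 assignments meet the threshold.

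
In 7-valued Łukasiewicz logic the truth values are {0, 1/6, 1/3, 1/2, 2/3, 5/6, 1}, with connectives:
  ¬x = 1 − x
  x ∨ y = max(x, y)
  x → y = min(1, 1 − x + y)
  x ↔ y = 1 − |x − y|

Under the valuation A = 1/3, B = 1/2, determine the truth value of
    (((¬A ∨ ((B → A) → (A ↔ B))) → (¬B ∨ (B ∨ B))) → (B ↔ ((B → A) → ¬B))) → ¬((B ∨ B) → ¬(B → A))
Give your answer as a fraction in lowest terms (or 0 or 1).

¬A = ¬1/3 = 2/3
B → A = 1/2 → 1/3 = 5/6
A ↔ B = 1/3 ↔ 1/2 = 5/6
(B → A) → (A ↔ B) = 5/6 → 5/6 = 1
¬A ∨ ((B → A) → (A ↔ B)) = 2/3 ∨ 1 = 1
¬B = ¬1/2 = 1/2
B ∨ B = 1/2 ∨ 1/2 = 1/2
¬B ∨ (B ∨ B) = 1/2 ∨ 1/2 = 1/2
(¬A ∨ ((B → A) → (A ↔ B))) → (¬B ∨ (B ∨ B)) = 1 → 1/2 = 1/2
B → A = 1/2 → 1/3 = 5/6
¬B = ¬1/2 = 1/2
(B → A) → ¬B = 5/6 → 1/2 = 2/3
B ↔ ((B → A) → ¬B) = 1/2 ↔ 2/3 = 5/6
((¬A ∨ ((B → A) → (A ↔ B))) → (¬B ∨ (B ∨ B))) → (B ↔ ((B → A) → ¬B)) = 1/2 → 5/6 = 1
B ∨ B = 1/2 ∨ 1/2 = 1/2
B → A = 1/2 → 1/3 = 5/6
¬(B → A) = ¬5/6 = 1/6
(B ∨ B) → ¬(B → A) = 1/2 → 1/6 = 2/3
¬((B ∨ B) → ¬(B → A)) = ¬2/3 = 1/3
(((¬A ∨ ((B → A) → (A ↔ B))) → (¬B ∨ (B ∨ B))) → (B ↔ ((B → A) → ¬B))) → ¬((B ∨ B) → ¬(B → A)) = 1 → 1/3 = 1/3

1/3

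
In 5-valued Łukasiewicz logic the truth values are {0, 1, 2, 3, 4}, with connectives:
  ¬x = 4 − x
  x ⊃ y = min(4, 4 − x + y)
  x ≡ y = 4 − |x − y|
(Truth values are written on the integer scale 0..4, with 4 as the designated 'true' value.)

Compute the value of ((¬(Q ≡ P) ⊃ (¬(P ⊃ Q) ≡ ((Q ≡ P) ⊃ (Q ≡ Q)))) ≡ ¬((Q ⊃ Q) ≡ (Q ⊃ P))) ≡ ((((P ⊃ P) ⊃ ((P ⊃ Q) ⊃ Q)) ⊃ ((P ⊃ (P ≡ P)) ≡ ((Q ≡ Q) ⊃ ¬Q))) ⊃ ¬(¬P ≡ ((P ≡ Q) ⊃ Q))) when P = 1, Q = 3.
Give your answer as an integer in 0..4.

3

Q ≡ P = 3 ≡ 1 = 2
¬(Q ≡ P) = ¬2 = 2
P ⊃ Q = 1 ⊃ 3 = 4
¬(P ⊃ Q) = ¬4 = 0
Q ≡ P = 3 ≡ 1 = 2
Q ≡ Q = 3 ≡ 3 = 4
(Q ≡ P) ⊃ (Q ≡ Q) = 2 ⊃ 4 = 4
¬(P ⊃ Q) ≡ ((Q ≡ P) ⊃ (Q ≡ Q)) = 0 ≡ 4 = 0
¬(Q ≡ P) ⊃ (¬(P ⊃ Q) ≡ ((Q ≡ P) ⊃ (Q ≡ Q))) = 2 ⊃ 0 = 2
Q ⊃ Q = 3 ⊃ 3 = 4
Q ⊃ P = 3 ⊃ 1 = 2
(Q ⊃ Q) ≡ (Q ⊃ P) = 4 ≡ 2 = 2
¬((Q ⊃ Q) ≡ (Q ⊃ P)) = ¬2 = 2
(¬(Q ≡ P) ⊃ (¬(P ⊃ Q) ≡ ((Q ≡ P) ⊃ (Q ≡ Q)))) ≡ ¬((Q ⊃ Q) ≡ (Q ⊃ P)) = 2 ≡ 2 = 4
P ⊃ P = 1 ⊃ 1 = 4
P ⊃ Q = 1 ⊃ 3 = 4
(P ⊃ Q) ⊃ Q = 4 ⊃ 3 = 3
(P ⊃ P) ⊃ ((P ⊃ Q) ⊃ Q) = 4 ⊃ 3 = 3
P ≡ P = 1 ≡ 1 = 4
P ⊃ (P ≡ P) = 1 ⊃ 4 = 4
Q ≡ Q = 3 ≡ 3 = 4
¬Q = ¬3 = 1
(Q ≡ Q) ⊃ ¬Q = 4 ⊃ 1 = 1
(P ⊃ (P ≡ P)) ≡ ((Q ≡ Q) ⊃ ¬Q) = 4 ≡ 1 = 1
((P ⊃ P) ⊃ ((P ⊃ Q) ⊃ Q)) ⊃ ((P ⊃ (P ≡ P)) ≡ ((Q ≡ Q) ⊃ ¬Q)) = 3 ⊃ 1 = 2
¬P = ¬1 = 3
P ≡ Q = 1 ≡ 3 = 2
(P ≡ Q) ⊃ Q = 2 ⊃ 3 = 4
¬P ≡ ((P ≡ Q) ⊃ Q) = 3 ≡ 4 = 3
¬(¬P ≡ ((P ≡ Q) ⊃ Q)) = ¬3 = 1
(((P ⊃ P) ⊃ ((P ⊃ Q) ⊃ Q)) ⊃ ((P ⊃ (P ≡ P)) ≡ ((Q ≡ Q) ⊃ ¬Q))) ⊃ ¬(¬P ≡ ((P ≡ Q) ⊃ Q)) = 2 ⊃ 1 = 3
((¬(Q ≡ P) ⊃ (¬(P ⊃ Q) ≡ ((Q ≡ P) ⊃ (Q ≡ Q)))) ≡ ¬((Q ⊃ Q) ≡ (Q ⊃ P))) ≡ ((((P ⊃ P) ⊃ ((P ⊃ Q) ⊃ Q)) ⊃ ((P ⊃ (P ≡ P)) ≡ ((Q ≡ Q) ⊃ ¬Q))) ⊃ ¬(¬P ≡ ((P ≡ Q) ⊃ Q))) = 4 ≡ 3 = 3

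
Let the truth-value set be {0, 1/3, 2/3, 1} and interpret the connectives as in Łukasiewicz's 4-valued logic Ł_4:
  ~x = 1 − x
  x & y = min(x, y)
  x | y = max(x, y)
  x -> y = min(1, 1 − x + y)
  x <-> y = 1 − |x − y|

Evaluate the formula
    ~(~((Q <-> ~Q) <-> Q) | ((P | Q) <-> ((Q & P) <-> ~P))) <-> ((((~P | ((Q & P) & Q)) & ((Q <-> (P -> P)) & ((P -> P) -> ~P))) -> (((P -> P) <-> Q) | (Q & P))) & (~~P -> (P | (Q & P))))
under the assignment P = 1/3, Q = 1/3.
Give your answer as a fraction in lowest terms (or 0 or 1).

1/3

~Q = ~1/3 = 2/3
Q <-> ~Q = 1/3 <-> 2/3 = 2/3
(Q <-> ~Q) <-> Q = 2/3 <-> 1/3 = 2/3
~((Q <-> ~Q) <-> Q) = ~2/3 = 1/3
P | Q = 1/3 | 1/3 = 1/3
Q & P = 1/3 & 1/3 = 1/3
~P = ~1/3 = 2/3
(Q & P) <-> ~P = 1/3 <-> 2/3 = 2/3
(P | Q) <-> ((Q & P) <-> ~P) = 1/3 <-> 2/3 = 2/3
~((Q <-> ~Q) <-> Q) | ((P | Q) <-> ((Q & P) <-> ~P)) = 1/3 | 2/3 = 2/3
~(~((Q <-> ~Q) <-> Q) | ((P | Q) <-> ((Q & P) <-> ~P))) = ~2/3 = 1/3
~P = ~1/3 = 2/3
Q & P = 1/3 & 1/3 = 1/3
(Q & P) & Q = 1/3 & 1/3 = 1/3
~P | ((Q & P) & Q) = 2/3 | 1/3 = 2/3
P -> P = 1/3 -> 1/3 = 1
Q <-> (P -> P) = 1/3 <-> 1 = 1/3
P -> P = 1/3 -> 1/3 = 1
~P = ~1/3 = 2/3
(P -> P) -> ~P = 1 -> 2/3 = 2/3
(Q <-> (P -> P)) & ((P -> P) -> ~P) = 1/3 & 2/3 = 1/3
(~P | ((Q & P) & Q)) & ((Q <-> (P -> P)) & ((P -> P) -> ~P)) = 2/3 & 1/3 = 1/3
P -> P = 1/3 -> 1/3 = 1
(P -> P) <-> Q = 1 <-> 1/3 = 1/3
Q & P = 1/3 & 1/3 = 1/3
((P -> P) <-> Q) | (Q & P) = 1/3 | 1/3 = 1/3
((~P | ((Q & P) & Q)) & ((Q <-> (P -> P)) & ((P -> P) -> ~P))) -> (((P -> P) <-> Q) | (Q & P)) = 1/3 -> 1/3 = 1
~P = ~1/3 = 2/3
~~P = ~2/3 = 1/3
Q & P = 1/3 & 1/3 = 1/3
P | (Q & P) = 1/3 | 1/3 = 1/3
~~P -> (P | (Q & P)) = 1/3 -> 1/3 = 1
(((~P | ((Q & P) & Q)) & ((Q <-> (P -> P)) & ((P -> P) -> ~P))) -> (((P -> P) <-> Q) | (Q & P))) & (~~P -> (P | (Q & P))) = 1 & 1 = 1
~(~((Q <-> ~Q) <-> Q) | ((P | Q) <-> ((Q & P) <-> ~P))) <-> ((((~P | ((Q & P) & Q)) & ((Q <-> (P -> P)) & ((P -> P) -> ~P))) -> (((P -> P) <-> Q) | (Q & P))) & (~~P -> (P | (Q & P)))) = 1/3 <-> 1 = 1/3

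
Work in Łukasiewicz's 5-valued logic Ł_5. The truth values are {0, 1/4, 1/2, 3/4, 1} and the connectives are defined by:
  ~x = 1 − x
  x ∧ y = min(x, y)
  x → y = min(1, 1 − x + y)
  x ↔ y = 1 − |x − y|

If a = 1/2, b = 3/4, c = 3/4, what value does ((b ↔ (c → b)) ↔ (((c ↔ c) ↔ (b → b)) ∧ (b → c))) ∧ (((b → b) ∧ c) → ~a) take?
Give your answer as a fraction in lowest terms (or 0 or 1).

3/4

c → b = 3/4 → 3/4 = 1
b ↔ (c → b) = 3/4 ↔ 1 = 3/4
c ↔ c = 3/4 ↔ 3/4 = 1
b → b = 3/4 → 3/4 = 1
(c ↔ c) ↔ (b → b) = 1 ↔ 1 = 1
b → c = 3/4 → 3/4 = 1
((c ↔ c) ↔ (b → b)) ∧ (b → c) = 1 ∧ 1 = 1
(b ↔ (c → b)) ↔ (((c ↔ c) ↔ (b → b)) ∧ (b → c)) = 3/4 ↔ 1 = 3/4
b → b = 3/4 → 3/4 = 1
(b → b) ∧ c = 1 ∧ 3/4 = 3/4
~a = ~1/2 = 1/2
((b → b) ∧ c) → ~a = 3/4 → 1/2 = 3/4
((b ↔ (c → b)) ↔ (((c ↔ c) ↔ (b → b)) ∧ (b → c))) ∧ (((b → b) ∧ c) → ~a) = 3/4 ∧ 3/4 = 3/4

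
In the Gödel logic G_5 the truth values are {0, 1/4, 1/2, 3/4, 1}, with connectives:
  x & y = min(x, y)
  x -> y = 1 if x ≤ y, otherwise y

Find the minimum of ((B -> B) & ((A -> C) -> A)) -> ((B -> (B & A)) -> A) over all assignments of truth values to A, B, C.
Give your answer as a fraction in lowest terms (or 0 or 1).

Take A = 1/4, B = 0, C = 0:
B -> B = 0 -> 0 = 1
A -> C = 1/4 -> 0 = 0
(A -> C) -> A = 0 -> 1/4 = 1
(B -> B) & ((A -> C) -> A) = 1 & 1 = 1
B & A = 0 & 1/4 = 0
B -> (B & A) = 0 -> 0 = 1
(B -> (B & A)) -> A = 1 -> 1/4 = 1/4
((B -> B) & ((A -> C) -> A)) -> ((B -> (B & A)) -> A) = 1 -> 1/4 = 1/4
No assignment yields a value below 1/4, so this is the minimum.

1/4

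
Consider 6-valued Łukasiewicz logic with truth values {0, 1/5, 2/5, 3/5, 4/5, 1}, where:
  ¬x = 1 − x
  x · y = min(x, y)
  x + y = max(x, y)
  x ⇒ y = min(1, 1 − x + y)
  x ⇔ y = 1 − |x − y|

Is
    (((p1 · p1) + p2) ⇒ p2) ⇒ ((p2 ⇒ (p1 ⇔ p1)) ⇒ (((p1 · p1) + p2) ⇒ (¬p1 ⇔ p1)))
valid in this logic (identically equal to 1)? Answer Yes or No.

Counterexample: take p1 = 0, p2 = 1/5.
p1 · p1 = 0 · 0 = 0
(p1 · p1) + p2 = 0 + 1/5 = 1/5
((p1 · p1) + p2) ⇒ p2 = 1/5 ⇒ 1/5 = 1
p1 ⇔ p1 = 0 ⇔ 0 = 1
p2 ⇒ (p1 ⇔ p1) = 1/5 ⇒ 1 = 1
p1 · p1 = 0 · 0 = 0
(p1 · p1) + p2 = 0 + 1/5 = 1/5
¬p1 = ¬0 = 1
¬p1 ⇔ p1 = 1 ⇔ 0 = 0
((p1 · p1) + p2) ⇒ (¬p1 ⇔ p1) = 1/5 ⇒ 0 = 4/5
(p2 ⇒ (p1 ⇔ p1)) ⇒ (((p1 · p1) + p2) ⇒ (¬p1 ⇔ p1)) = 1 ⇒ 4/5 = 4/5
(((p1 · p1) + p2) ⇒ p2) ⇒ ((p2 ⇒ (p1 ⇔ p1)) ⇒ (((p1 · p1) + p2) ⇒ (¬p1 ⇔ p1))) = 1 ⇒ 4/5 = 4/5
This gives 4/5 ≠ 1.

No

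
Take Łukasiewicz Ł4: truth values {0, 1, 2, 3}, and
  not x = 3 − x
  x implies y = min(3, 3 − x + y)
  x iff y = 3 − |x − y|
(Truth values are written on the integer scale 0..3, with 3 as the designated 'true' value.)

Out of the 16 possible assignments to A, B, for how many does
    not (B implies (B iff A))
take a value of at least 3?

A = 0, B = 0 ↦ 0  <
A = 0, B = 1 ↦ 0  <
A = 0, B = 2 ↦ 1  <
A = 0, B = 3 ↦ 3  ≥
A = 1, B = 0 ↦ 0  <
A = 1, B = 1 ↦ 0  <
A = 1, B = 2 ↦ 0  <
A = 1, B = 3 ↦ 2  <
A = 2, B = 0 ↦ 0  <
A = 2, B = 1 ↦ 0  <
A = 2, B = 2 ↦ 0  <
A = 2, B = 3 ↦ 1  <
A = 3, B = 0 ↦ 0  <
A = 3, B = 1 ↦ 0  <
A = 3, B = 2 ↦ 0  <
A = 3, B = 3 ↦ 0  <
So 1 of the 16 assignments meets the threshold.

1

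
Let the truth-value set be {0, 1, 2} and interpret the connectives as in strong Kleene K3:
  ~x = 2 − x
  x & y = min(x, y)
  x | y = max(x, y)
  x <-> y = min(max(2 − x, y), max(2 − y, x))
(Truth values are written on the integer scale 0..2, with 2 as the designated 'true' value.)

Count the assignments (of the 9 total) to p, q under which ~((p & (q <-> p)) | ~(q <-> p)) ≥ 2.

1

p = 0, q = 0 ↦ 2  ≥
p = 0, q = 1 ↦ 1  <
p = 0, q = 2 ↦ 0  <
p = 1, q = 0 ↦ 1  <
p = 1, q = 1 ↦ 1  <
p = 1, q = 2 ↦ 1  <
p = 2, q = 0 ↦ 0  <
p = 2, q = 1 ↦ 1  <
p = 2, q = 2 ↦ 0  <
So 1 of the 9 assignments meets the threshold.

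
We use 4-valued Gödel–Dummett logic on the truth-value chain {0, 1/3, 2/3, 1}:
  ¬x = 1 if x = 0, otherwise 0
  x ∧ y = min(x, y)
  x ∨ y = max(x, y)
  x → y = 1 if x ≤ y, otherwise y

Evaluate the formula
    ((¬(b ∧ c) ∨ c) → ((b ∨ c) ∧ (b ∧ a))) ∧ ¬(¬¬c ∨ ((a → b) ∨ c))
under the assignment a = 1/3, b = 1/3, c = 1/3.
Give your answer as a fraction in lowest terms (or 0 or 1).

b ∧ c = 1/3 ∧ 1/3 = 1/3
¬(b ∧ c) = ¬1/3 = 0
¬(b ∧ c) ∨ c = 0 ∨ 1/3 = 1/3
b ∨ c = 1/3 ∨ 1/3 = 1/3
b ∧ a = 1/3 ∧ 1/3 = 1/3
(b ∨ c) ∧ (b ∧ a) = 1/3 ∧ 1/3 = 1/3
(¬(b ∧ c) ∨ c) → ((b ∨ c) ∧ (b ∧ a)) = 1/3 → 1/3 = 1
¬c = ¬1/3 = 0
¬¬c = ¬0 = 1
a → b = 1/3 → 1/3 = 1
(a → b) ∨ c = 1 ∨ 1/3 = 1
¬¬c ∨ ((a → b) ∨ c) = 1 ∨ 1 = 1
¬(¬¬c ∨ ((a → b) ∨ c)) = ¬1 = 0
((¬(b ∧ c) ∨ c) → ((b ∨ c) ∧ (b ∧ a))) ∧ ¬(¬¬c ∨ ((a → b) ∨ c)) = 1 ∧ 0 = 0

0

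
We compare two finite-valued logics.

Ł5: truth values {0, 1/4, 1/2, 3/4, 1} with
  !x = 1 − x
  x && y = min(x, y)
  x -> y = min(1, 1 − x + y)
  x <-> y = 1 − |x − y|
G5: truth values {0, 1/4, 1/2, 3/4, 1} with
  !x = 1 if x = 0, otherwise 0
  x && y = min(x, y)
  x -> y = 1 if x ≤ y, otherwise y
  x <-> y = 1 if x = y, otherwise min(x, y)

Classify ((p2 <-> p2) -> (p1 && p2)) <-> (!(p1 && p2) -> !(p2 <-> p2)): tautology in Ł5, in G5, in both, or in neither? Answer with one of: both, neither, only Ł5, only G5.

In Ł5: every assignment gives 1 — tautology.
In G5: at p1 = 1/4, p2 = 1/4 the value is 1/4 — not a tautology.

only Ł5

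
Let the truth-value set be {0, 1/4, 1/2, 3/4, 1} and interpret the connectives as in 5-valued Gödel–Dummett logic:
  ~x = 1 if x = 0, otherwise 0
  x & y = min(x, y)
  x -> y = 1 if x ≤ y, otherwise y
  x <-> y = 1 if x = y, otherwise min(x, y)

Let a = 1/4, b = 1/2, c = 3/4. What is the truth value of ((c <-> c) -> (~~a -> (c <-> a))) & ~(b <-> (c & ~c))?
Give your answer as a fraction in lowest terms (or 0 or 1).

1/4

c <-> c = 3/4 <-> 3/4 = 1
~a = ~1/4 = 0
~~a = ~0 = 1
c <-> a = 3/4 <-> 1/4 = 1/4
~~a -> (c <-> a) = 1 -> 1/4 = 1/4
(c <-> c) -> (~~a -> (c <-> a)) = 1 -> 1/4 = 1/4
~c = ~3/4 = 0
c & ~c = 3/4 & 0 = 0
b <-> (c & ~c) = 1/2 <-> 0 = 0
~(b <-> (c & ~c)) = ~0 = 1
((c <-> c) -> (~~a -> (c <-> a))) & ~(b <-> (c & ~c)) = 1/4 & 1 = 1/4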